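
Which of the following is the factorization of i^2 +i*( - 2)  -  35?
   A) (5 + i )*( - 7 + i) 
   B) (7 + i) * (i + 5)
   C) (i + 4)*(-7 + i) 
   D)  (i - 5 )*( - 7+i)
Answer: A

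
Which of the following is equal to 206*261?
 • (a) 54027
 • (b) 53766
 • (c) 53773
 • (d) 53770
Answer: b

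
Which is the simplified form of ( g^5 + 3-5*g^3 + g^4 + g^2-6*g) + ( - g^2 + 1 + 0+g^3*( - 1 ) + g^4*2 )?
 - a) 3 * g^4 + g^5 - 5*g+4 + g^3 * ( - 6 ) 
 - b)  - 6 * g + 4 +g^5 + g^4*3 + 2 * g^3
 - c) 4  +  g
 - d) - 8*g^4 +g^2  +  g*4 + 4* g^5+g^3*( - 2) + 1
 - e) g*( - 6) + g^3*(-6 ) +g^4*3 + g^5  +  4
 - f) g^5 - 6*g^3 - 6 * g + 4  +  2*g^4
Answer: e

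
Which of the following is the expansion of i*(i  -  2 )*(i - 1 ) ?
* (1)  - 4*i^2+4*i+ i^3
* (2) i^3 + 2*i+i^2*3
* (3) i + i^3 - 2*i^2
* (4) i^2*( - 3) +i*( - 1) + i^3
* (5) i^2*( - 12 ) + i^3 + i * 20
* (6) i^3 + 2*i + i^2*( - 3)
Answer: 6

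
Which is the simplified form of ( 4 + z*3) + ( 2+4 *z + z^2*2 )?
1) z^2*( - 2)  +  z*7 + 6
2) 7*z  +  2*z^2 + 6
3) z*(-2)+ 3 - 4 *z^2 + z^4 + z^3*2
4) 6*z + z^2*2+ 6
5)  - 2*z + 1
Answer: 2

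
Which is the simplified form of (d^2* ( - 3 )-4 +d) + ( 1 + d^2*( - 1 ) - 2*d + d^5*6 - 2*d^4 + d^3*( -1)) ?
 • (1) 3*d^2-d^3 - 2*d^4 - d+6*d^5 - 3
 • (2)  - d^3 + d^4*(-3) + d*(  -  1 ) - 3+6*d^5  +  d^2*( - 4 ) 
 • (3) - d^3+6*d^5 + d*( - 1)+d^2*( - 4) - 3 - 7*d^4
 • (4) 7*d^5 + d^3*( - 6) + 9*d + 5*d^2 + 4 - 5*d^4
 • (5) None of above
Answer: 5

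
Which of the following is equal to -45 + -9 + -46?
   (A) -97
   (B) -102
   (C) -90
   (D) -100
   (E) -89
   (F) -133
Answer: D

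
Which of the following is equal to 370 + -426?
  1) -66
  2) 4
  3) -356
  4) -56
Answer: 4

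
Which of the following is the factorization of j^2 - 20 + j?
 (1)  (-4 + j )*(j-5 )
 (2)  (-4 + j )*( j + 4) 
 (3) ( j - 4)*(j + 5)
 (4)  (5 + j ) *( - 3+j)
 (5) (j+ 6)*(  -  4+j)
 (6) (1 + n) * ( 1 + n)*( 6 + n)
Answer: 3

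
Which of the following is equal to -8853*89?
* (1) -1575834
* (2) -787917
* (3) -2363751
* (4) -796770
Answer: 2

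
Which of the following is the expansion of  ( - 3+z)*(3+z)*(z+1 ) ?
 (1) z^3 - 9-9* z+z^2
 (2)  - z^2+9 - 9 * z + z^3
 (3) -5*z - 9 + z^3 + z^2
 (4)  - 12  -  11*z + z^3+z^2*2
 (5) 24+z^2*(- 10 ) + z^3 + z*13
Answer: 1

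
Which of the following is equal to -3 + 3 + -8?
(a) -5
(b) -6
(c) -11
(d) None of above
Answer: d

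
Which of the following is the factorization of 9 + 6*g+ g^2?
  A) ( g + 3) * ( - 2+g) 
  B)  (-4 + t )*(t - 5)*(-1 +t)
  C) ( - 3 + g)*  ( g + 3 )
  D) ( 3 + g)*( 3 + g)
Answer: D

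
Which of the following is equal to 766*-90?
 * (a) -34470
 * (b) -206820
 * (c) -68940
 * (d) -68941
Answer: c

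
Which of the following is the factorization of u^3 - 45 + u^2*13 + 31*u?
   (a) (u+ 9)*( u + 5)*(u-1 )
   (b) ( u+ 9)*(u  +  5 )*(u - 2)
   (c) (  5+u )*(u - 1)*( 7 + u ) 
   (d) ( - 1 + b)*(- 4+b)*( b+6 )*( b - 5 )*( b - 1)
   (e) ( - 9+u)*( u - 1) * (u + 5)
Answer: a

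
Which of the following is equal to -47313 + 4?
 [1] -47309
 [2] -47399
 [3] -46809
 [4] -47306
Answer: 1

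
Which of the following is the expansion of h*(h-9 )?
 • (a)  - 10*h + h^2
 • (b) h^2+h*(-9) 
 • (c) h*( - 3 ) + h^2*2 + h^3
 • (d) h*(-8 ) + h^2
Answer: b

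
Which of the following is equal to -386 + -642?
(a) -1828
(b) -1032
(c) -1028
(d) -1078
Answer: c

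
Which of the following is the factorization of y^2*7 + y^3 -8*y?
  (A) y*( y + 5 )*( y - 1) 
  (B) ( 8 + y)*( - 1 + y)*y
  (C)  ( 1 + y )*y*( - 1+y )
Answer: B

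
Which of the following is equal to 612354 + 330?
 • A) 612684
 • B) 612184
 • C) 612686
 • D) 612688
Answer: A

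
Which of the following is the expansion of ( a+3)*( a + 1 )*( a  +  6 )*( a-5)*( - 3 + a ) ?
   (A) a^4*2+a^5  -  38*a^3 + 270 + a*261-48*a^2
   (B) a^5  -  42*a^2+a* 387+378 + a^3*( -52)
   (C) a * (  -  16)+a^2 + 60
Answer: A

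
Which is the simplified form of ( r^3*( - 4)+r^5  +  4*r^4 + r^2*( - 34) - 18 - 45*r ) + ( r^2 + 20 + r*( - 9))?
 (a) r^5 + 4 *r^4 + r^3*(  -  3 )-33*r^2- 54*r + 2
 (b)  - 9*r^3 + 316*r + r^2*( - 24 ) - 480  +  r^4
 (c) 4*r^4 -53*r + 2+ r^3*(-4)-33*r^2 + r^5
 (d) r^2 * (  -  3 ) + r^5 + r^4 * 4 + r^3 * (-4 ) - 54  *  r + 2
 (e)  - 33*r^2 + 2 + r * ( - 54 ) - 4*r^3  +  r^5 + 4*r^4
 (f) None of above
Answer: e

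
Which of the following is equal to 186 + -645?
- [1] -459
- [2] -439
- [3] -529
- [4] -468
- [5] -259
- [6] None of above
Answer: 1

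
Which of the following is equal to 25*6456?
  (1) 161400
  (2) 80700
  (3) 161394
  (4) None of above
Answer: 1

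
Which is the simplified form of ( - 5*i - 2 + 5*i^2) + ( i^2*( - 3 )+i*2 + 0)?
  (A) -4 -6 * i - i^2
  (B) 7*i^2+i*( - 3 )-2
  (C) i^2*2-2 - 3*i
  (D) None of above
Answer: C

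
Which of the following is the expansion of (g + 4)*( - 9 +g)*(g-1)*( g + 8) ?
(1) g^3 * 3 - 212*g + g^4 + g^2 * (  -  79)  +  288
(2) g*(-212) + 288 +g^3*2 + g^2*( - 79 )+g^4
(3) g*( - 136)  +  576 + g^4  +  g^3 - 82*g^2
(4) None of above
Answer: 2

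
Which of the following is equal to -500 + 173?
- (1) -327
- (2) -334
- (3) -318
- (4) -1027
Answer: 1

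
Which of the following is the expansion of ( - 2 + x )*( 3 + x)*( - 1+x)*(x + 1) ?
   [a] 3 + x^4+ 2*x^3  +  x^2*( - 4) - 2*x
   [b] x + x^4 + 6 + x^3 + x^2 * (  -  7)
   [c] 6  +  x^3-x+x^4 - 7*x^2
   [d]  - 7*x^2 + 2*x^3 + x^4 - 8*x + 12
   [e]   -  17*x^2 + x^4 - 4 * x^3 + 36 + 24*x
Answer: c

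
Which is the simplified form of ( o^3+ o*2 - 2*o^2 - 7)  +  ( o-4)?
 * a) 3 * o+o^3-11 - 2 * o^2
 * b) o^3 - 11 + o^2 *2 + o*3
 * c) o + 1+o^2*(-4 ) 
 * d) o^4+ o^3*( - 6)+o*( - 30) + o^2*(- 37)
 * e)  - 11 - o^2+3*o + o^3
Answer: a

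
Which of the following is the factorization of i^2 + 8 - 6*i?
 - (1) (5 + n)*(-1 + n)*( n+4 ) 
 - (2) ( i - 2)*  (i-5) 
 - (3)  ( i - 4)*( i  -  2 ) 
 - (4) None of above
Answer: 3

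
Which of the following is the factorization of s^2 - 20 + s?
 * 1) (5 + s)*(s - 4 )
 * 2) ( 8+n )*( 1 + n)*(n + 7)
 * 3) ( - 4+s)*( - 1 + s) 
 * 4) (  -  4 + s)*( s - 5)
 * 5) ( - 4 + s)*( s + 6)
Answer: 1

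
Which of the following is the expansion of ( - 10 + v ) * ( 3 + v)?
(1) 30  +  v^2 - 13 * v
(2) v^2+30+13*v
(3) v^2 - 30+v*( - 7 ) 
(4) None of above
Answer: 3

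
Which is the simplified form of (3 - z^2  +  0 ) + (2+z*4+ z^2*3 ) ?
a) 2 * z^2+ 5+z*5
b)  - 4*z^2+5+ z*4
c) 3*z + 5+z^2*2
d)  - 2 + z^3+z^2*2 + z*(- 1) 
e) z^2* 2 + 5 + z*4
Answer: e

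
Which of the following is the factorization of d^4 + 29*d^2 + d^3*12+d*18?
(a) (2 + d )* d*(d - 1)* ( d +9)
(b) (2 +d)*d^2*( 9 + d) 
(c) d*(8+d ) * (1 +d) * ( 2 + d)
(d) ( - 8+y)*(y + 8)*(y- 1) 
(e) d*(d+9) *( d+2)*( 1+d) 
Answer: e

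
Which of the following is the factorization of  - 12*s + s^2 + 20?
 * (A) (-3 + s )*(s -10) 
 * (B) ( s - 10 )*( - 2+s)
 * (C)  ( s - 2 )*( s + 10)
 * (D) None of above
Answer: B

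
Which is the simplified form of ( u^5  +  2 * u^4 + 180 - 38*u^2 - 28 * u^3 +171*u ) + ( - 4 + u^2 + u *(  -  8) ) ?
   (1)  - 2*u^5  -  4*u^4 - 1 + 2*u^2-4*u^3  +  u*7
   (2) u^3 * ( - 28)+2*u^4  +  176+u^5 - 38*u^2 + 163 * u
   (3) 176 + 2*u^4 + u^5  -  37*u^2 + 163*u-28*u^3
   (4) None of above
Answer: 3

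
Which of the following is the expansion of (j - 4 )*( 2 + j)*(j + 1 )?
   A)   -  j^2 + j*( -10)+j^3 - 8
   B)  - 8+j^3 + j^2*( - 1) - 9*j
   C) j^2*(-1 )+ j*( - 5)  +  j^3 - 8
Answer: A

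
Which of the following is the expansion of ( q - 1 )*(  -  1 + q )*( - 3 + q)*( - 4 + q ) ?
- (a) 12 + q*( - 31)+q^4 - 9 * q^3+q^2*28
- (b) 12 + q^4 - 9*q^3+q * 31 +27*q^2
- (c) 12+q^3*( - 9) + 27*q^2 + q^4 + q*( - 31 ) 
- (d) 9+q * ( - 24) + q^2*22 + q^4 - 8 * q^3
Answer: c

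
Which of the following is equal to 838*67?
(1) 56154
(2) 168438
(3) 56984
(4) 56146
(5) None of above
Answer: 4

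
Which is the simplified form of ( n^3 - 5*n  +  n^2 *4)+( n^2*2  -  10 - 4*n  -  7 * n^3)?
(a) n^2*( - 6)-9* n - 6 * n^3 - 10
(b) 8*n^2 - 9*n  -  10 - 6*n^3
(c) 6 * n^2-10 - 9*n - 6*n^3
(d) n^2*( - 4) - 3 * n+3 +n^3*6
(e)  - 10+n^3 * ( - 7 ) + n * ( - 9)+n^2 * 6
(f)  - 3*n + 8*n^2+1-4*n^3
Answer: c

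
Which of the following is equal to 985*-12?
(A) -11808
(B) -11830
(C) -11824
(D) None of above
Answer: D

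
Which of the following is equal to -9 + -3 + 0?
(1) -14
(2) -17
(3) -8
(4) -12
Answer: 4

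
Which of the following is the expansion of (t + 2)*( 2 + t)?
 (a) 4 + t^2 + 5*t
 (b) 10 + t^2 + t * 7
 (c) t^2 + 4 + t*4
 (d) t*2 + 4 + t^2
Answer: c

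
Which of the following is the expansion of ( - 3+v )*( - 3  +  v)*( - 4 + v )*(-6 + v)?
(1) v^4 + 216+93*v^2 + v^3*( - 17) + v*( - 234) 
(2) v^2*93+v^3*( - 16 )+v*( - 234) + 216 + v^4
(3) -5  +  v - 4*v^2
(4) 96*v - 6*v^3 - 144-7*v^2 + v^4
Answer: 2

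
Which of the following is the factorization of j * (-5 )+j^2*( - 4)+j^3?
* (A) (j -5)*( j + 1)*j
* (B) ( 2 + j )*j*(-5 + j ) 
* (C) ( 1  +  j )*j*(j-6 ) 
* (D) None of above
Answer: A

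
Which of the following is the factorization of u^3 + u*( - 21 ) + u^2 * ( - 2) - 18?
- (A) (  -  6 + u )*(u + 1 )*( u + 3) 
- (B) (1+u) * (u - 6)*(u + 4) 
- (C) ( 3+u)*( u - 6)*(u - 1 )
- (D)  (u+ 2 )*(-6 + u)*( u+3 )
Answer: A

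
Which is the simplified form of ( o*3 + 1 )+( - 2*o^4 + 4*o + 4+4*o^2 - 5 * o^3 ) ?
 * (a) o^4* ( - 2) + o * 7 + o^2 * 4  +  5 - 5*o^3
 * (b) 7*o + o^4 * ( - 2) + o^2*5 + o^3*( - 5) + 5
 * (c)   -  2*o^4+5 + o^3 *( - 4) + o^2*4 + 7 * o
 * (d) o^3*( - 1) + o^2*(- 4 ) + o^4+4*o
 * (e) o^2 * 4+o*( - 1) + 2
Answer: a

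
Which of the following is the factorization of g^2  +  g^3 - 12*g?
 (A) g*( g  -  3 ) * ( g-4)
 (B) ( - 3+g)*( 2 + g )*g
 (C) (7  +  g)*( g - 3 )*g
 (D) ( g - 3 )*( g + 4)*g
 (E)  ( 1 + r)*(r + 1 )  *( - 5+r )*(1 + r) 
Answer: D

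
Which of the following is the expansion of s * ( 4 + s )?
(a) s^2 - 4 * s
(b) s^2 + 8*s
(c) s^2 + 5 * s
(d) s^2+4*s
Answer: d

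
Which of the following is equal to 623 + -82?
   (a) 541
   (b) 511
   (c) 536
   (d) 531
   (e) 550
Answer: a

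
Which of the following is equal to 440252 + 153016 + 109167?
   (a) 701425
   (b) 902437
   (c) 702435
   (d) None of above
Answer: c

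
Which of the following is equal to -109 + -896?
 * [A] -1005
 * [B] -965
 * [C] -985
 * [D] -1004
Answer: A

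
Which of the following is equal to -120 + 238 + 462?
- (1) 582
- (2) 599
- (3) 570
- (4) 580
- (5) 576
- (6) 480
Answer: 4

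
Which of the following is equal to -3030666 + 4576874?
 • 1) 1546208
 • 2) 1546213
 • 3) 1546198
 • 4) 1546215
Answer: 1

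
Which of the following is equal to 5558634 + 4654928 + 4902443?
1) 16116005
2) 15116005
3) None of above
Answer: 2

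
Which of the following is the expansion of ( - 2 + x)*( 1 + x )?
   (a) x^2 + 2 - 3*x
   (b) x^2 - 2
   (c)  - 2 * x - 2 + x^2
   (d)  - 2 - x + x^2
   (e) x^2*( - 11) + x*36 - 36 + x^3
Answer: d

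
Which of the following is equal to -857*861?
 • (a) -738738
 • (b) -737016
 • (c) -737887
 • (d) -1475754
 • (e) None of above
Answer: e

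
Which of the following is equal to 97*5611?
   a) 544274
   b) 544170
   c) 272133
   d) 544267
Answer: d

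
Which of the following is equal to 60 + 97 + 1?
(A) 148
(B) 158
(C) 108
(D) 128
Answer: B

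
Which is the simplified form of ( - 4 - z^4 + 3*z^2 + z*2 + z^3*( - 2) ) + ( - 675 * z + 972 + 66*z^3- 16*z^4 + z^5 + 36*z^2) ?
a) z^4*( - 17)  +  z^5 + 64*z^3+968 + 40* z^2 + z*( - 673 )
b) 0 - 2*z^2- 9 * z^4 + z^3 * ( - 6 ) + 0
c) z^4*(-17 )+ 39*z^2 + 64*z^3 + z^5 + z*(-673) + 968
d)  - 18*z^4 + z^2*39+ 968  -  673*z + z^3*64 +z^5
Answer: c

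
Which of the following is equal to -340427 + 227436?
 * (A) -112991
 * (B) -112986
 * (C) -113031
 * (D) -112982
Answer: A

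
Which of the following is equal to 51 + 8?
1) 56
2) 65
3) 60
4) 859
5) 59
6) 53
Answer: 5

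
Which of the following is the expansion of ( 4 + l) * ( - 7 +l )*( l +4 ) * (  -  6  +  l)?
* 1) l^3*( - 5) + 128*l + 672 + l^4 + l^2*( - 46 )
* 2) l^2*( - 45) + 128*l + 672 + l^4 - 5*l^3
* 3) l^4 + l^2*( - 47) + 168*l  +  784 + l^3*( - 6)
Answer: 1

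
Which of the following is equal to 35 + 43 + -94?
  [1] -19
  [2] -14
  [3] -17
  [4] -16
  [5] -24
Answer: 4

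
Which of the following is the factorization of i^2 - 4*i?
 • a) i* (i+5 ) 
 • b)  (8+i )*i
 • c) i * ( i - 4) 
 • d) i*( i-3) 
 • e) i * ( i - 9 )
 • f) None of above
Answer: c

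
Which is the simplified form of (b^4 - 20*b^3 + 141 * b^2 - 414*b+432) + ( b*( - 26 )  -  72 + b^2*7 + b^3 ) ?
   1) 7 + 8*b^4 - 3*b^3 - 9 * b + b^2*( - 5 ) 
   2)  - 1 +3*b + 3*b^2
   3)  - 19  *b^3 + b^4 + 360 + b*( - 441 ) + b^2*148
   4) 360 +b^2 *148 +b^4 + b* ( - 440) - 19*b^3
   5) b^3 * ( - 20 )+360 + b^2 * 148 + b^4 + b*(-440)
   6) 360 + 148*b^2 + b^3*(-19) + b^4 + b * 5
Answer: 4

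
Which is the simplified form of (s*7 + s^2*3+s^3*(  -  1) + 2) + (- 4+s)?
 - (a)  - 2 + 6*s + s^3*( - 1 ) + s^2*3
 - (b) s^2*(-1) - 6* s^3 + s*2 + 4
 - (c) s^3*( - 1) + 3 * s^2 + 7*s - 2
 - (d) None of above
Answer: d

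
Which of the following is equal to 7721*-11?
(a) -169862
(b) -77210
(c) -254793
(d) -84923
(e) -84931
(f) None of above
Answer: e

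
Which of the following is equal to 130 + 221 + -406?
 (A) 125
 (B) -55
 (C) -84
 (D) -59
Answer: B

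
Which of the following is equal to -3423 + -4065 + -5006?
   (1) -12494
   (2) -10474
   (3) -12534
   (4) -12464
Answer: 1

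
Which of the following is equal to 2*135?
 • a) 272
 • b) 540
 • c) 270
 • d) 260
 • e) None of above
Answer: c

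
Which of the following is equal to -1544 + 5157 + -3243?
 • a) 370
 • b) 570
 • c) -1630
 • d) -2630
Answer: a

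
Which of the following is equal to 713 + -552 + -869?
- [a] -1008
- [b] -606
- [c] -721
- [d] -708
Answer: d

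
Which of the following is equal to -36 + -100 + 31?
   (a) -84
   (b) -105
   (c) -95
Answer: b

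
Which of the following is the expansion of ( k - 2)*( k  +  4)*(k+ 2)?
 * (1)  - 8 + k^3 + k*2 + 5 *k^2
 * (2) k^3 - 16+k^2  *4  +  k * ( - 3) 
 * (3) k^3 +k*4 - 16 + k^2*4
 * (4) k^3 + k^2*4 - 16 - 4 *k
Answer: 4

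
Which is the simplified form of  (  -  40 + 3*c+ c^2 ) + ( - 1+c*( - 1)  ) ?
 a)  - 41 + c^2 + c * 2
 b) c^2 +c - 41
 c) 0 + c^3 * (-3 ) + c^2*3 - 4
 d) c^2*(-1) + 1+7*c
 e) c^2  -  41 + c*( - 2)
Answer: a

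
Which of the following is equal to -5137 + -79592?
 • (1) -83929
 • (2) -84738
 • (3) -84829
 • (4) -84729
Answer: 4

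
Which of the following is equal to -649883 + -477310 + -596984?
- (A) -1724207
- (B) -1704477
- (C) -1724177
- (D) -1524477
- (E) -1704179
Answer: C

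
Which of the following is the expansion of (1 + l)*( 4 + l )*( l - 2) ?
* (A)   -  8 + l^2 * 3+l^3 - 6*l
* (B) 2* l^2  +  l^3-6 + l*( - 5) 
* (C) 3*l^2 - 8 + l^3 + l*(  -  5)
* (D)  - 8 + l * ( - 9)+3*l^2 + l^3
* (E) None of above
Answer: A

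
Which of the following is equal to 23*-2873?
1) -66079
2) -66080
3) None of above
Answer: 1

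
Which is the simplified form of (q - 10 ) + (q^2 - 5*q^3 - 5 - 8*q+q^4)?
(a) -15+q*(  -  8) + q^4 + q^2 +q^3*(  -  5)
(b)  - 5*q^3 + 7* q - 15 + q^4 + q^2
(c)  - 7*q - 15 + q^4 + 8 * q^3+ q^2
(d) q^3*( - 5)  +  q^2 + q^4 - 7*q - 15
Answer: d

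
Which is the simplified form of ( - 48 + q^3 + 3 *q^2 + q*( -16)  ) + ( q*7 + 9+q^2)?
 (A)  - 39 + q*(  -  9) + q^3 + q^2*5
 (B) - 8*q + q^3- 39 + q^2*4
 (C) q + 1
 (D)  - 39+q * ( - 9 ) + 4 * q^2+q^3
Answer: D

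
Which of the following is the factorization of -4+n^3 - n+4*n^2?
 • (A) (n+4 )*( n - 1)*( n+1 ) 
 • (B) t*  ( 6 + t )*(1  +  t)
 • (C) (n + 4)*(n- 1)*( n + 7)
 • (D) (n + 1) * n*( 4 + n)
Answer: A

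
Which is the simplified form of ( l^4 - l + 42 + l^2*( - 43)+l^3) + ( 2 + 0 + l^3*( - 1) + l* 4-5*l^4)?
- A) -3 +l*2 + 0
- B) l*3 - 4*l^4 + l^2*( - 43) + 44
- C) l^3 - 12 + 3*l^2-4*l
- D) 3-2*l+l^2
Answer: B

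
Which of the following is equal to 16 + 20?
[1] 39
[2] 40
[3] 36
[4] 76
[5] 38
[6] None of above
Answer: 3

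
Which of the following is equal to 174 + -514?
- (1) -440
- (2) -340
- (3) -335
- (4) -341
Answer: 2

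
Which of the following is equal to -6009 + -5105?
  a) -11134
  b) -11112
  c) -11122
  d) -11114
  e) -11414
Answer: d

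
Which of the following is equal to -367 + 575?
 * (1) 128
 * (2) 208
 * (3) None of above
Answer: 2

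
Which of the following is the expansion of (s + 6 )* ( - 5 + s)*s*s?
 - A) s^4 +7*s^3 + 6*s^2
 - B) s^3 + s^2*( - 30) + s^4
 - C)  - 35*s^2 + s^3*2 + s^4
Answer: B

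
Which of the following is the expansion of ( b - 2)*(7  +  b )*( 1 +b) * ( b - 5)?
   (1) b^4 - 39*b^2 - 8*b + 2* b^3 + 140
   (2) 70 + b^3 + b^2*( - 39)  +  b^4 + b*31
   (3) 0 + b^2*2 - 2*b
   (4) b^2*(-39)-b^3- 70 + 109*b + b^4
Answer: 2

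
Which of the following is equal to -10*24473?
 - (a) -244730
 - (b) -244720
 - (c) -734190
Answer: a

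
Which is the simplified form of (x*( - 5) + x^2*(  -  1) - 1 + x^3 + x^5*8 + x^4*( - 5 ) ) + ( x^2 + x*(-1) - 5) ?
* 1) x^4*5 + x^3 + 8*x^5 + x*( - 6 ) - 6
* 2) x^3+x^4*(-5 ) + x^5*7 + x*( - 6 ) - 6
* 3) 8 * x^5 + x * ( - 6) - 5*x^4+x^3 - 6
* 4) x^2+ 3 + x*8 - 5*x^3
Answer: 3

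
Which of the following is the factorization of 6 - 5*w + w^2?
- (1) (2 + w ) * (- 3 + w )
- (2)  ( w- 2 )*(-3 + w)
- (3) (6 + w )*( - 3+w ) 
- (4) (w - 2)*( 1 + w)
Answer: 2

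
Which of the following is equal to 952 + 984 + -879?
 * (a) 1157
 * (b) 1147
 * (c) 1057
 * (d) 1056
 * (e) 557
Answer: c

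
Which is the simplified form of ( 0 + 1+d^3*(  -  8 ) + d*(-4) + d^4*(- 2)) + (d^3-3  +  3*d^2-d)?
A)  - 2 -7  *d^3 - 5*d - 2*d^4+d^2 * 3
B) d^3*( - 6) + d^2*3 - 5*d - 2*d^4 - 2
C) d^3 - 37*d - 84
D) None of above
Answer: A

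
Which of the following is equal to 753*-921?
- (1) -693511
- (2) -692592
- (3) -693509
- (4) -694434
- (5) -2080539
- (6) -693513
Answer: 6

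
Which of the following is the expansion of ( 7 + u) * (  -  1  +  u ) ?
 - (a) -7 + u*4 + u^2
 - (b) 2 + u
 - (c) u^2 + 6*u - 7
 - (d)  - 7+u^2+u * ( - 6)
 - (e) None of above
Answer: c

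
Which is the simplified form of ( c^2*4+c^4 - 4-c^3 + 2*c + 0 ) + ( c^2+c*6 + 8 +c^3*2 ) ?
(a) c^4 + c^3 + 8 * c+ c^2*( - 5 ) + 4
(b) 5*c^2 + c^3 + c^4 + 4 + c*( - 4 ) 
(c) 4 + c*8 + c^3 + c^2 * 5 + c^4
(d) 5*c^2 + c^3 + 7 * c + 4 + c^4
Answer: c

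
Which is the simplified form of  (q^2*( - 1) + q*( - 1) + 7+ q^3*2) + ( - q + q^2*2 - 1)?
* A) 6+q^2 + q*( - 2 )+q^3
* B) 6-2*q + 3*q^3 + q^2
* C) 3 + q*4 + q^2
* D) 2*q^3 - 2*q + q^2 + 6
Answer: D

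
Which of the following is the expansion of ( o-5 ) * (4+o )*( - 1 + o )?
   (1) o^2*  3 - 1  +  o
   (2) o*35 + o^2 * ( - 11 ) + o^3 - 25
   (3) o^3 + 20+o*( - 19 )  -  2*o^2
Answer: 3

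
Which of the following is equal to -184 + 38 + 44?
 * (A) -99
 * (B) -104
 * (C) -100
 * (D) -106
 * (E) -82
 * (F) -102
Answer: F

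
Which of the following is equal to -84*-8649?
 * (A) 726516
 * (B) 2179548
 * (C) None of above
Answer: A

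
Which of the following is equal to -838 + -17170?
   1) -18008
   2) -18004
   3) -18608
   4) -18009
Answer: 1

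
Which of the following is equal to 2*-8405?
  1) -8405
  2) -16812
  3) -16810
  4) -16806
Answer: 3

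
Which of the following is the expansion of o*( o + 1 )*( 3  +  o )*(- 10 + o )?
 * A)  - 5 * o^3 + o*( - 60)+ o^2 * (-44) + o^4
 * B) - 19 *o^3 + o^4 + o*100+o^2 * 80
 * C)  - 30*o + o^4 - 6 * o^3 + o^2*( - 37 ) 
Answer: C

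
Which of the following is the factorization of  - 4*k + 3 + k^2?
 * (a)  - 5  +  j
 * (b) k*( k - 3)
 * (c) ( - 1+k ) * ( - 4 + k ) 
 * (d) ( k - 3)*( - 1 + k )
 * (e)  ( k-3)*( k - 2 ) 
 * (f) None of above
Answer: d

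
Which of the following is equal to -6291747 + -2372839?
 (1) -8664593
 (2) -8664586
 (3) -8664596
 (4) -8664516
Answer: 2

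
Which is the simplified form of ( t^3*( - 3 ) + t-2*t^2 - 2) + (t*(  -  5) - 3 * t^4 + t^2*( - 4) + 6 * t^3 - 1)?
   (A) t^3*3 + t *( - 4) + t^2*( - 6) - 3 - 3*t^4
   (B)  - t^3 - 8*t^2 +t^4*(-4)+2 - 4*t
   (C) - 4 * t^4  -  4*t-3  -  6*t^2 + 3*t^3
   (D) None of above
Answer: A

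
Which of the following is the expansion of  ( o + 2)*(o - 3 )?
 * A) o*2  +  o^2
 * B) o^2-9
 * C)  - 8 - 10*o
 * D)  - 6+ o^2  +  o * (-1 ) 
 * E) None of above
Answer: D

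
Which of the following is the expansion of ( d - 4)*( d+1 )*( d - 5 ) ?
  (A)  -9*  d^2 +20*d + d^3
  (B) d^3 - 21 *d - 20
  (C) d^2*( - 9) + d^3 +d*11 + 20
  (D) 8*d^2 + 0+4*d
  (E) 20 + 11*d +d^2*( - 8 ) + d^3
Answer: E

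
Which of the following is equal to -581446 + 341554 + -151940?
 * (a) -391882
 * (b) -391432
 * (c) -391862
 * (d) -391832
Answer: d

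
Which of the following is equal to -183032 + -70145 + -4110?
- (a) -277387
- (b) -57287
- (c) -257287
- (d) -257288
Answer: c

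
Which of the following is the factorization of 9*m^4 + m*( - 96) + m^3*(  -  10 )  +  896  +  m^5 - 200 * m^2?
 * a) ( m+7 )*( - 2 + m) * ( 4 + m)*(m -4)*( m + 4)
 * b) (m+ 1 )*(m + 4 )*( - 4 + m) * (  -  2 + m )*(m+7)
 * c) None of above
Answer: a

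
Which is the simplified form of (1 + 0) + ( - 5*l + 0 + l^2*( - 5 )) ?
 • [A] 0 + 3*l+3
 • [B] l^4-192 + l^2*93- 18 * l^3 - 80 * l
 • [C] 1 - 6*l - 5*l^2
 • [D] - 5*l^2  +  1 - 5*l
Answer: D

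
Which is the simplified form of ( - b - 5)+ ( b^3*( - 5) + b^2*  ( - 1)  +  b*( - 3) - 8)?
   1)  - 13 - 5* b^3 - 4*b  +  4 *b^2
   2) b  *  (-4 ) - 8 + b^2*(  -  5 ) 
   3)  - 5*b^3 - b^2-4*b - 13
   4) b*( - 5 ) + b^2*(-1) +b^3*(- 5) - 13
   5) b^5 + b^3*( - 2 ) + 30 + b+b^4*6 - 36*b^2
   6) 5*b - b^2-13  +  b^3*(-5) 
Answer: 3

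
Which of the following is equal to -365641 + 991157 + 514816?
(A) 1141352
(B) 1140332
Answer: B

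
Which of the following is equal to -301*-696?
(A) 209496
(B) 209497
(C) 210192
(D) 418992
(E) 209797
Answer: A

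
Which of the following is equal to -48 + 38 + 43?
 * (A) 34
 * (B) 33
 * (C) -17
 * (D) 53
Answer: B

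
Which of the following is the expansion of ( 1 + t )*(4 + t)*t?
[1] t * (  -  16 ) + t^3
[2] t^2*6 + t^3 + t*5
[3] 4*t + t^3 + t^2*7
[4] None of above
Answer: 4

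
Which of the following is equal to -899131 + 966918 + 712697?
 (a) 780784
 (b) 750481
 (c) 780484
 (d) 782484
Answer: c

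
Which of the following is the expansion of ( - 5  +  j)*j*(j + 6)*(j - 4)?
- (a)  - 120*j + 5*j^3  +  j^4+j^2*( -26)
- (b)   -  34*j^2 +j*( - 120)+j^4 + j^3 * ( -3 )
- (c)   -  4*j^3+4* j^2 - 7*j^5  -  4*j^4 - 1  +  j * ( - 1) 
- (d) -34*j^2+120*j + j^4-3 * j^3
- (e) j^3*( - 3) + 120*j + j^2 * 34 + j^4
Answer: d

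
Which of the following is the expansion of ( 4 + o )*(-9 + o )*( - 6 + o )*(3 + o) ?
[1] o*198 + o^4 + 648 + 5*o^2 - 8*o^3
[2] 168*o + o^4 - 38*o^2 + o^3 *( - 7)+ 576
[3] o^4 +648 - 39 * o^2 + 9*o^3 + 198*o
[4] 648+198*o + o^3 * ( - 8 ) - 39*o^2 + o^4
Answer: 4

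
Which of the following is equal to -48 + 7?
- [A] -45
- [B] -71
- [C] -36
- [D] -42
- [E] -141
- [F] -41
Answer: F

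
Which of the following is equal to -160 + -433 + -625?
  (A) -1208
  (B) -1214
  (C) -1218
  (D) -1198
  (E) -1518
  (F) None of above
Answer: C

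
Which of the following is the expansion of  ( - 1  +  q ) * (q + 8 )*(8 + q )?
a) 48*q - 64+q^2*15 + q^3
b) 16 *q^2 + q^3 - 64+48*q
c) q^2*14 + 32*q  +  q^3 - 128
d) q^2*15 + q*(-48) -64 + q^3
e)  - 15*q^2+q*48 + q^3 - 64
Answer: a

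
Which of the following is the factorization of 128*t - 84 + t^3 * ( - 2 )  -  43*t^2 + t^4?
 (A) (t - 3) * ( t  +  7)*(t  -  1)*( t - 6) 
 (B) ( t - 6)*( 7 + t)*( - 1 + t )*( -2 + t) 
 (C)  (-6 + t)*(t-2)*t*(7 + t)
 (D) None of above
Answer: B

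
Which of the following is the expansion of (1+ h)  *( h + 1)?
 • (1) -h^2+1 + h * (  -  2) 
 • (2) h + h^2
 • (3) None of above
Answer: 3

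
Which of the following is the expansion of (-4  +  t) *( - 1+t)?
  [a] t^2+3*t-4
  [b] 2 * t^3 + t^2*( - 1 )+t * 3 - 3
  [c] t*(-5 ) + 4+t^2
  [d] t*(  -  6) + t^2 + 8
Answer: c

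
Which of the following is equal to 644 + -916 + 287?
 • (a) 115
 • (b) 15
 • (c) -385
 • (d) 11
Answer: b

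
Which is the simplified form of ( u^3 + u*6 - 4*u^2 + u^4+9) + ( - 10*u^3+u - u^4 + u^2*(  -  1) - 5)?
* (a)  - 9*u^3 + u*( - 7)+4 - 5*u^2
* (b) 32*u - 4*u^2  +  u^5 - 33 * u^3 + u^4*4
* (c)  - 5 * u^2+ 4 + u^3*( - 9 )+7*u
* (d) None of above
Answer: c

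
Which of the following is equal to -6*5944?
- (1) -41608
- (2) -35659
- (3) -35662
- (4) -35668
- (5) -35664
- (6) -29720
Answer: 5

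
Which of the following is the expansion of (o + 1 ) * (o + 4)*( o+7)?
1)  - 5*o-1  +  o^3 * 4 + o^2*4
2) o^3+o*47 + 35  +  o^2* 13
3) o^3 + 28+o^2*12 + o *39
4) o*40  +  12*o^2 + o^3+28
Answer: 3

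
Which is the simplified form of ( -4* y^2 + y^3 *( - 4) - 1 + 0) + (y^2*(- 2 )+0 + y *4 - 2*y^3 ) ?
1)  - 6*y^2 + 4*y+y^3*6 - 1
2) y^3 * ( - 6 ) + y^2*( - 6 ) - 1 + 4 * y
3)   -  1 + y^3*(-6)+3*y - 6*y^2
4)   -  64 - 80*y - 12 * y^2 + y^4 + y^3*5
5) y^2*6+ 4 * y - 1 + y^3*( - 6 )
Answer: 2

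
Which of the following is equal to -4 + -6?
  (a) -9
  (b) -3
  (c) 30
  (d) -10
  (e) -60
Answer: d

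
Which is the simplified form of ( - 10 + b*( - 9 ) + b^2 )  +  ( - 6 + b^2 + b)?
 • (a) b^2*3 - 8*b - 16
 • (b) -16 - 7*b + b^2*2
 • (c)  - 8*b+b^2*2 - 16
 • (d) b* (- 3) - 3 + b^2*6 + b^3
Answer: c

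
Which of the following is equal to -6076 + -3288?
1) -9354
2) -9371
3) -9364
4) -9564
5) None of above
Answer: 3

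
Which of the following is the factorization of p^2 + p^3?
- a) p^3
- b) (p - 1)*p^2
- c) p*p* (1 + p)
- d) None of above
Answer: c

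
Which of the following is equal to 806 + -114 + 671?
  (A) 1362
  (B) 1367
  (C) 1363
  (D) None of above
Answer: C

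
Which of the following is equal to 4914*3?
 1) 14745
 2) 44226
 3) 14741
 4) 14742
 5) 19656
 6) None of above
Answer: 4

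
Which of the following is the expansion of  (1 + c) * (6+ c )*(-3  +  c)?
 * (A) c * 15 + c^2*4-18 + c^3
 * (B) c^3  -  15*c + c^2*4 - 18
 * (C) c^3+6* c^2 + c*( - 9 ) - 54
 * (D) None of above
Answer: B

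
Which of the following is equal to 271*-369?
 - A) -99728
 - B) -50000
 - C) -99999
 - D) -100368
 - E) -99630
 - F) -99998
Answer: C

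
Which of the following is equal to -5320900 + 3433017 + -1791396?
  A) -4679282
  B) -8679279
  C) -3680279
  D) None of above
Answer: D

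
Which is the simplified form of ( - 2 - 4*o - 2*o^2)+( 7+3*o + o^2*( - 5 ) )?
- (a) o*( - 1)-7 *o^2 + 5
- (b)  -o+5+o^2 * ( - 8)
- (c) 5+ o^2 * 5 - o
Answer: a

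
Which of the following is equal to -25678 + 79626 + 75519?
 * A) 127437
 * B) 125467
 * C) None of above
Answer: C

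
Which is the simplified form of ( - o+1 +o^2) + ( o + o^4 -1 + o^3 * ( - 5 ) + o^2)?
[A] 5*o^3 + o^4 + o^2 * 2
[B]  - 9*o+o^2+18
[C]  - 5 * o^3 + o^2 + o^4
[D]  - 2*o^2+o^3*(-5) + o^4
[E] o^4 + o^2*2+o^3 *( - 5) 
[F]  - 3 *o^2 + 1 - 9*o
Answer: E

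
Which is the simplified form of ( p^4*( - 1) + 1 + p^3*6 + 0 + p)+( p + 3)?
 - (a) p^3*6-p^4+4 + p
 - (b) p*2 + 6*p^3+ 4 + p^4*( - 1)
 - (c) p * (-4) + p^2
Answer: b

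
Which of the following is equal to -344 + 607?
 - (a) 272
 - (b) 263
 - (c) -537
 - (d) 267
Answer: b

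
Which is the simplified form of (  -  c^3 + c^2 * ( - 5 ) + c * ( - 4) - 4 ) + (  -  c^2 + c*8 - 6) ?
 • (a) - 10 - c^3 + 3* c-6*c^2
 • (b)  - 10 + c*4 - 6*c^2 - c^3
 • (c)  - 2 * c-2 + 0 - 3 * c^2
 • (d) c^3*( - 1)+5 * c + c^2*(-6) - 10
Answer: b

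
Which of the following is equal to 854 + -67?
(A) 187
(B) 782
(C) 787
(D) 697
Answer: C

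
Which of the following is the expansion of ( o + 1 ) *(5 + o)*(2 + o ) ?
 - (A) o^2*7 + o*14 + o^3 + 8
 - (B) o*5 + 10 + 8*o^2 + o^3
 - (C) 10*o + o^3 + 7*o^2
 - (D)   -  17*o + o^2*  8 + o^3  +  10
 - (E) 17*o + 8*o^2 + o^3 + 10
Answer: E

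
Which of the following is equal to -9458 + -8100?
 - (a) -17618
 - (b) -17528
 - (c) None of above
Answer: c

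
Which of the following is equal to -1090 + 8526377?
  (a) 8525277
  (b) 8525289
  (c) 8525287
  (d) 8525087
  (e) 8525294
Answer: c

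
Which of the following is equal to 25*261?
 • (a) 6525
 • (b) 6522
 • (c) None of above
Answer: a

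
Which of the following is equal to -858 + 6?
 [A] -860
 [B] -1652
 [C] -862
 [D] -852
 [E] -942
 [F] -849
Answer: D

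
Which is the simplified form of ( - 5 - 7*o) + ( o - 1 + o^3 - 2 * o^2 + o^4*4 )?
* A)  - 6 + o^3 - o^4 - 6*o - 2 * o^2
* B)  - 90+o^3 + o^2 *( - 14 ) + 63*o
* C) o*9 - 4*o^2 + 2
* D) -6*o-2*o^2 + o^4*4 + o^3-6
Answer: D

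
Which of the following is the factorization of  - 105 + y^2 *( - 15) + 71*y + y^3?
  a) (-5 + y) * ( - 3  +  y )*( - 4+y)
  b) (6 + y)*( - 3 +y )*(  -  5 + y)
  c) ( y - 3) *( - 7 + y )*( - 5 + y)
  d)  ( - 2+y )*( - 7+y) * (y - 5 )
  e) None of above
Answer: c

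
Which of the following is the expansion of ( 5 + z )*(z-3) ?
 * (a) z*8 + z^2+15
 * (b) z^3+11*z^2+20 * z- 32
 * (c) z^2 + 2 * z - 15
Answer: c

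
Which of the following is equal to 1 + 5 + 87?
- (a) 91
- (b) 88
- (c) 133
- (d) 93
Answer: d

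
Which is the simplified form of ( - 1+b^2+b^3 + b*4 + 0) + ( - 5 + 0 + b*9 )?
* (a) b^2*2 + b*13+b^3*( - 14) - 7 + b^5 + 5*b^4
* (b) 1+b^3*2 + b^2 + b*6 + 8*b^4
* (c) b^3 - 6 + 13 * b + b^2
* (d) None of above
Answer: c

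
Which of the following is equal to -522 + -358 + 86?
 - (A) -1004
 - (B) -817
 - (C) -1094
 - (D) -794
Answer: D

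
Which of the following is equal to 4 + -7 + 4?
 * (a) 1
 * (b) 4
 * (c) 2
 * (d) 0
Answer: a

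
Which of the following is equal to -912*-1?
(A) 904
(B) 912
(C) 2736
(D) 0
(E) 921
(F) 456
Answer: B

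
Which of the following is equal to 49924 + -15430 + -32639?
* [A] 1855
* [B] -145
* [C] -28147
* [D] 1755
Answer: A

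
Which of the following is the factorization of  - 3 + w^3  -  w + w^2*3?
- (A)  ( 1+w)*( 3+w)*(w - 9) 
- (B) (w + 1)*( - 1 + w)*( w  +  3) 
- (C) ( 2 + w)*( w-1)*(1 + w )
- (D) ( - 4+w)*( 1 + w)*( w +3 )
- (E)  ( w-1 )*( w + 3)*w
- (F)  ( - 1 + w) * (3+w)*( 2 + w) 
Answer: B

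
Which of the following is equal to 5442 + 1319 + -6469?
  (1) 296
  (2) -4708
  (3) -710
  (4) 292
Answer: 4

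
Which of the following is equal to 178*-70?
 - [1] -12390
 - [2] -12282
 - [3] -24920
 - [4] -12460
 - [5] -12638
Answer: 4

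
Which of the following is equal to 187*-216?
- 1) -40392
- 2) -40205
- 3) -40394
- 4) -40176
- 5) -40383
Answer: 1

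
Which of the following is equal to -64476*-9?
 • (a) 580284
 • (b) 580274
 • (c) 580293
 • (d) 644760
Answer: a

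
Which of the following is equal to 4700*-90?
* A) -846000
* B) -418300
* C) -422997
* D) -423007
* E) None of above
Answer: E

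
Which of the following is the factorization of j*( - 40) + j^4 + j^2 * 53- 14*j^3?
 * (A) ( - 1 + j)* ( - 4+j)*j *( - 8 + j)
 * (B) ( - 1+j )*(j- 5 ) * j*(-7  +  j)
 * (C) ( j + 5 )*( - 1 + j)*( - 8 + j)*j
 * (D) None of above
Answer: D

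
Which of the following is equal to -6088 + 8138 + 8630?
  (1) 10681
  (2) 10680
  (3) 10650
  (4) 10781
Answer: 2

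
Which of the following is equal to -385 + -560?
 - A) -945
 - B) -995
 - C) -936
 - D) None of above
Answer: A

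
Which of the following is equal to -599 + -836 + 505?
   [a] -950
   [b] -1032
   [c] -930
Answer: c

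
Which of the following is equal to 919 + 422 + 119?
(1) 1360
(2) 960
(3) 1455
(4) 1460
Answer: 4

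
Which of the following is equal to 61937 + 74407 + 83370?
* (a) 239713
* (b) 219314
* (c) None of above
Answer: c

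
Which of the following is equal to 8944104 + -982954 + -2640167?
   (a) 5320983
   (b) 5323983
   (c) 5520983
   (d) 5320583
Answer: a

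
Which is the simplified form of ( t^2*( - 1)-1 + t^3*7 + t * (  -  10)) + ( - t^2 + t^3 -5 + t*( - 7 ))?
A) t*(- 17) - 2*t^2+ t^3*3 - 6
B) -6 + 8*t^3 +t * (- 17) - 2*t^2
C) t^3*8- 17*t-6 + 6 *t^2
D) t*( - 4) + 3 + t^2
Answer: B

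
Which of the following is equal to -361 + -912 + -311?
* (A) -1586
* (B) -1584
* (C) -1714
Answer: B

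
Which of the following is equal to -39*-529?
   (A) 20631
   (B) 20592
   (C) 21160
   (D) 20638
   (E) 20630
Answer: A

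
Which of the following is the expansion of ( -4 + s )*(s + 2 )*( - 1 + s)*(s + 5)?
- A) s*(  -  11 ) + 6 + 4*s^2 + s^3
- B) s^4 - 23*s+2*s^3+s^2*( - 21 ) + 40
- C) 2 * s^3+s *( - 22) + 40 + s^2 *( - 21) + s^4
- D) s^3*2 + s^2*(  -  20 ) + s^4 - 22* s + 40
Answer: C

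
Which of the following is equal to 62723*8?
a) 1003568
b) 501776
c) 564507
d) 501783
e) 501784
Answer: e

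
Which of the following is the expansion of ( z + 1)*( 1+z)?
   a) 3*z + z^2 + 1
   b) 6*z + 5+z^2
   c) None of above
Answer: c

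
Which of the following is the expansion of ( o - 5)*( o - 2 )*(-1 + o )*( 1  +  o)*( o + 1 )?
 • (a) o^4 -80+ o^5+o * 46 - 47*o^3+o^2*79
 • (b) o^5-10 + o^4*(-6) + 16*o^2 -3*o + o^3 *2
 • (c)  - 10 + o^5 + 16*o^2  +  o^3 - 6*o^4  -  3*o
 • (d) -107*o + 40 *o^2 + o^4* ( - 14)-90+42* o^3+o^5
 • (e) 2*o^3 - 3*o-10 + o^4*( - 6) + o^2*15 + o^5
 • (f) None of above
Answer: b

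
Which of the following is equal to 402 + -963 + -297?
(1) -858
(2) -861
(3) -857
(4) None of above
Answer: 1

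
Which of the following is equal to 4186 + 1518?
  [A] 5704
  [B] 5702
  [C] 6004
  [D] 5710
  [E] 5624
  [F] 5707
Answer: A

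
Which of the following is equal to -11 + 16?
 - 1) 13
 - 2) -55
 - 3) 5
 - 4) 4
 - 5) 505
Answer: 3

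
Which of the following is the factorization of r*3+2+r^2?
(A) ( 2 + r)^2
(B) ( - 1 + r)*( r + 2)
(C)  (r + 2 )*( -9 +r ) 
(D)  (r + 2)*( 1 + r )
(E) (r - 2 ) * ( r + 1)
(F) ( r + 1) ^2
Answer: D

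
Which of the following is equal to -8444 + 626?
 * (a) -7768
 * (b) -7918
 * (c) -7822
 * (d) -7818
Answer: d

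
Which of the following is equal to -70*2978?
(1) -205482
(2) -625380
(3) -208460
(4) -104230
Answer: 3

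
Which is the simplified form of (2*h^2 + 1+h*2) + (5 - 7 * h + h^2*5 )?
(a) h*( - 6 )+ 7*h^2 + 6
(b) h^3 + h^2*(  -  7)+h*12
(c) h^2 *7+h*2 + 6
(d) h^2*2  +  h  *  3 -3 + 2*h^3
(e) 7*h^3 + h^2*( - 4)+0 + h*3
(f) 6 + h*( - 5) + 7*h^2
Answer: f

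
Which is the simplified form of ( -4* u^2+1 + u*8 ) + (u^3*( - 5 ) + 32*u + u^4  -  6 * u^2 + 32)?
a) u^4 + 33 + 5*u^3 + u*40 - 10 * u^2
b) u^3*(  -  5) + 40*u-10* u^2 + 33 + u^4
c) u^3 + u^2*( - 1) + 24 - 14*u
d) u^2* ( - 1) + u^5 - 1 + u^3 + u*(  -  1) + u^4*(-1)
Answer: b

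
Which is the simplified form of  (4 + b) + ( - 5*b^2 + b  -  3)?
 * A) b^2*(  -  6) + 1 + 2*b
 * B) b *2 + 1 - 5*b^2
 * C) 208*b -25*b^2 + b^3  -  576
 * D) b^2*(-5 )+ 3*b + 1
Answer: B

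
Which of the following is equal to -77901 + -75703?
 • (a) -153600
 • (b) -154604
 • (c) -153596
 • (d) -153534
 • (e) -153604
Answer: e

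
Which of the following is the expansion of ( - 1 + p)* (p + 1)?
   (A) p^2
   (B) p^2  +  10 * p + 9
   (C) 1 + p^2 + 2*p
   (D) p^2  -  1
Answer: D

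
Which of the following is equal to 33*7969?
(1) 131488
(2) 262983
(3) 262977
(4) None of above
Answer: 3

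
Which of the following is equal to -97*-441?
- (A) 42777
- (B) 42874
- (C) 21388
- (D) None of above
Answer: A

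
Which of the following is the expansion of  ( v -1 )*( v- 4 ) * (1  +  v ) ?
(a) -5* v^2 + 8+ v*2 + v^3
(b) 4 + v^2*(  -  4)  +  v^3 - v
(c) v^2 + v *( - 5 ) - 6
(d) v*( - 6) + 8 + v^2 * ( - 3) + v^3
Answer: b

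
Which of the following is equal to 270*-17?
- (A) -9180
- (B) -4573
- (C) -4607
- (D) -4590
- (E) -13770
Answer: D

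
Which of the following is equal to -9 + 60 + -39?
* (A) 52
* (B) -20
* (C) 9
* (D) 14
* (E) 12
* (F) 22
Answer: E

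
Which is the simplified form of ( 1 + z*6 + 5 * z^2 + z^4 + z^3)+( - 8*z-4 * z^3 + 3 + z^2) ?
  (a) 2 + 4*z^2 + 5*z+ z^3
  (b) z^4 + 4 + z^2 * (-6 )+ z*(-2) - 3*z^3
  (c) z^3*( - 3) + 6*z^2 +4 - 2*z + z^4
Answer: c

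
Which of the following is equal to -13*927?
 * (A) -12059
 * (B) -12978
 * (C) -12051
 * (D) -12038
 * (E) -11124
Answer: C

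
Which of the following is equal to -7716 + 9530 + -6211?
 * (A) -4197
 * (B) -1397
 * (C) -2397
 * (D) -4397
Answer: D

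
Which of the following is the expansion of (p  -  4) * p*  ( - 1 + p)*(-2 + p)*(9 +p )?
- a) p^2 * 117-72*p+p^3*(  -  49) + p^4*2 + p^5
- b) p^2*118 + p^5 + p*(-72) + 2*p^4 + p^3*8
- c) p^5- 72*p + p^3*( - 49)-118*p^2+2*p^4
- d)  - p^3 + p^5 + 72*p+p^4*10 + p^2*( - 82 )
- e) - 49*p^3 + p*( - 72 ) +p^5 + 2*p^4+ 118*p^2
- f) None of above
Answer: e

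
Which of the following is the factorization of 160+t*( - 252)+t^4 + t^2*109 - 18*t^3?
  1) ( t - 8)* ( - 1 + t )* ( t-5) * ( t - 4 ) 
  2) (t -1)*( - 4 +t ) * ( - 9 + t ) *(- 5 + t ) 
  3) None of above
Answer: 1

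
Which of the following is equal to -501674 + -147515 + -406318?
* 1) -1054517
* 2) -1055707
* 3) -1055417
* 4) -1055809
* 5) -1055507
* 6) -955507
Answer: 5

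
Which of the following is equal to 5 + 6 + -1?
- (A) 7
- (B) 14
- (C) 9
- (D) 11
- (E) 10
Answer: E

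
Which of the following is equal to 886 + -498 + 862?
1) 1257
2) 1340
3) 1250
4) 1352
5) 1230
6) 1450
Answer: 3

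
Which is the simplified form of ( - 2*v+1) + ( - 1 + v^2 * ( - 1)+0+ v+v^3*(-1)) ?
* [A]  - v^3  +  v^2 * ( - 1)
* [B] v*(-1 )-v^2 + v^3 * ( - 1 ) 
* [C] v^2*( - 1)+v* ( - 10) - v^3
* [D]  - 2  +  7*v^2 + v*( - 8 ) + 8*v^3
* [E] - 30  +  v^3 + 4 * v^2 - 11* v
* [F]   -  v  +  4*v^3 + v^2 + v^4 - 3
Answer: B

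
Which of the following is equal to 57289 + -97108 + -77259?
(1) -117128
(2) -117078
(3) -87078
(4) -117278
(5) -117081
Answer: 2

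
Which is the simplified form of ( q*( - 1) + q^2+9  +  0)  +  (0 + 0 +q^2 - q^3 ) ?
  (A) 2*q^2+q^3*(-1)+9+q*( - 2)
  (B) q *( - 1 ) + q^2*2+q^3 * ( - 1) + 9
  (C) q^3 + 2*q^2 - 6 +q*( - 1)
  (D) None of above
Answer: B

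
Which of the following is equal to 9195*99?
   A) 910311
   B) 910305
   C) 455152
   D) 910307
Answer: B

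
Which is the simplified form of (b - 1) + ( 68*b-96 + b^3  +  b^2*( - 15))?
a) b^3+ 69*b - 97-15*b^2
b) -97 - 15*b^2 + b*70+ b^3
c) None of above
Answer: a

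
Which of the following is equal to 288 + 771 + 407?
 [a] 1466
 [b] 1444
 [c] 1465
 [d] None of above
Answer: a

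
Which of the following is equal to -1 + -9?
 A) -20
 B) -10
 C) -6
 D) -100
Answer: B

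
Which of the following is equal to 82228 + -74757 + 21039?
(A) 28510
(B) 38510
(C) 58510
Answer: A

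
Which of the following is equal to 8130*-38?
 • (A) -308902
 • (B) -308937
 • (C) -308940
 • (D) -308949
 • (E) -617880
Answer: C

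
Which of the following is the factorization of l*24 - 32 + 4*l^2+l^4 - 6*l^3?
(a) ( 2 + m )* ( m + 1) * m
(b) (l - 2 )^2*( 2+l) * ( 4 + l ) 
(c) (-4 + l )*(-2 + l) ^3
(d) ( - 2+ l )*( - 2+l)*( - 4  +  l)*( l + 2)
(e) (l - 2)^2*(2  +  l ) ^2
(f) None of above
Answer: d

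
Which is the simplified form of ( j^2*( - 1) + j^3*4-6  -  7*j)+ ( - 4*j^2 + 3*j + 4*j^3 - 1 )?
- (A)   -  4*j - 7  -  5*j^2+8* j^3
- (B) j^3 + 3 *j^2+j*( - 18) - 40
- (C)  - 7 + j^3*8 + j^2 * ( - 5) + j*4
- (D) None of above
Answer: A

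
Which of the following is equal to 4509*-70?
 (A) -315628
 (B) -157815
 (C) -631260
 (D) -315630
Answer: D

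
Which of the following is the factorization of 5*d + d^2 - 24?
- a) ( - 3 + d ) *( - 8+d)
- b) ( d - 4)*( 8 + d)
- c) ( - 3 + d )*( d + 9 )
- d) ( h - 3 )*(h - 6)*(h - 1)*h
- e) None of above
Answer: e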